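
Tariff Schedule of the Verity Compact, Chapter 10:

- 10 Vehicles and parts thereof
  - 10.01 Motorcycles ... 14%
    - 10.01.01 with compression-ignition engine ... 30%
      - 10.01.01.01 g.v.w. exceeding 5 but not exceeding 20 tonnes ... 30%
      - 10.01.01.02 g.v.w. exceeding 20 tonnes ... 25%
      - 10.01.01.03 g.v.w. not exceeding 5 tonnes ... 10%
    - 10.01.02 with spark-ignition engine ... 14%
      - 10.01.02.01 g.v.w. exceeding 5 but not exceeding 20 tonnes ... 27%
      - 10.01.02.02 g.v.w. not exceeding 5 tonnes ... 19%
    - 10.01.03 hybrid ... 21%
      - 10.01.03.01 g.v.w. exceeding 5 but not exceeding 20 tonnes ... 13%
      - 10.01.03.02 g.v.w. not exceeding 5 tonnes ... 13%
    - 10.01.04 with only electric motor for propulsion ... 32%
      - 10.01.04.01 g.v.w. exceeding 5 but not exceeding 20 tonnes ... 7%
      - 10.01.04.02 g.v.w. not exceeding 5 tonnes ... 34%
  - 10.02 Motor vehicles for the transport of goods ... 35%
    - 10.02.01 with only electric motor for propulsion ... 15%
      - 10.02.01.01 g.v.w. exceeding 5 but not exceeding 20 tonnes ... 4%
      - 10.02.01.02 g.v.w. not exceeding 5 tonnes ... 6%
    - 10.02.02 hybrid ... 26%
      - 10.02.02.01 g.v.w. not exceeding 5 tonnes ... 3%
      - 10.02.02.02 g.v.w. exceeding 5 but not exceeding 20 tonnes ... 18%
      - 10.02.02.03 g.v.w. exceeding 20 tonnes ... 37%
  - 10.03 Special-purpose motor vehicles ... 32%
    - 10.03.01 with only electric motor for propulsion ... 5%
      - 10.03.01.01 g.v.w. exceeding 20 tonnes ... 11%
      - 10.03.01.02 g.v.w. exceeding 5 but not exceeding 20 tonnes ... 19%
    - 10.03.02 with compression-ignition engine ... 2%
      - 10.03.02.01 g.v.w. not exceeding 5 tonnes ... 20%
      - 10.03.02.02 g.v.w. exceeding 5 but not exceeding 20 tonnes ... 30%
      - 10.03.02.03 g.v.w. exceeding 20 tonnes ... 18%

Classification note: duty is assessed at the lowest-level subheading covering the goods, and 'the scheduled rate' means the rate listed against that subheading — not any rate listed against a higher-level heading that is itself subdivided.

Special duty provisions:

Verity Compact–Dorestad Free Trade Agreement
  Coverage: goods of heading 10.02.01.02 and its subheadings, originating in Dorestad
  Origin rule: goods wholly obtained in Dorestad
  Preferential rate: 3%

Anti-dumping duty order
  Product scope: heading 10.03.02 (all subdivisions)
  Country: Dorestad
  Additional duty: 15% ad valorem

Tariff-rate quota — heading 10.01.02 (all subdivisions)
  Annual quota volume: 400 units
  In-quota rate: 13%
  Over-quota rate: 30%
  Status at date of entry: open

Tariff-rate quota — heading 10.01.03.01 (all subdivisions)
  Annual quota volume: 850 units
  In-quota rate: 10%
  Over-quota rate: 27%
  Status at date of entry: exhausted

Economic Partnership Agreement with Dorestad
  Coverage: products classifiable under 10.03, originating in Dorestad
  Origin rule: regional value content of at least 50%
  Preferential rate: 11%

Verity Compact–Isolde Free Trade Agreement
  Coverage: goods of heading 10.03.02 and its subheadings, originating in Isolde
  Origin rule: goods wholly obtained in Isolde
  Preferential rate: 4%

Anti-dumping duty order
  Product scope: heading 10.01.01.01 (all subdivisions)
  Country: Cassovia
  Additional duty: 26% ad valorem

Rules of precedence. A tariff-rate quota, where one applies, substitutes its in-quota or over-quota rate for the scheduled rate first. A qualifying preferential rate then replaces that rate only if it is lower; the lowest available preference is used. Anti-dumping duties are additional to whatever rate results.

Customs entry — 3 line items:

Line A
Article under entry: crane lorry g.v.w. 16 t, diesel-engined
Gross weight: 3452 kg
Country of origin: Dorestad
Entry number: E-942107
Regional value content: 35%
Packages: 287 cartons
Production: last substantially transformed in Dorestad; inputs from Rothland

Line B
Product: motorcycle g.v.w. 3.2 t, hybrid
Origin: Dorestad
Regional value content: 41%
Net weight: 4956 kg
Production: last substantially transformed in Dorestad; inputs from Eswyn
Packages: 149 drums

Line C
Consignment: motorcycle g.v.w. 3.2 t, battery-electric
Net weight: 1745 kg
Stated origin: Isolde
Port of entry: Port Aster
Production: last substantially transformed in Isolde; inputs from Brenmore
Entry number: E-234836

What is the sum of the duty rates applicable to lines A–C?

Line A: crane lorry → 10.03; diesel-engined → 10.03.02; g.v.w. 16 t → 10.03.02.02. Scheduled 30%. Dorestad agreement on 10.02.01.02: 10.03.02.02 not covered; Dorestad agreement on 10.03: RVC < 50%; anti-dumping (Dorestad, 10.03.02): +15%; total 30% + 15% = 45%. → 45%.
Line B: motorcycle → 10.01; hybrid → 10.01.03; g.v.w. 3.2 t → 10.01.03.02. Scheduled 13%. Dorestad agreement on 10.02.01.02: 10.01.03.02 not covered; Dorestad agreement on 10.03: 10.01.03.02 not covered. → 13%.
Line C: motorcycle → 10.01; battery-electric → 10.01.04; g.v.w. 3.2 t → 10.01.04.02. Scheduled 34%. Isolde agreement on 10.03.02: 10.01.04.02 not covered. → 34%.
Sum: 45% + 13% + 34% = 92%.

92%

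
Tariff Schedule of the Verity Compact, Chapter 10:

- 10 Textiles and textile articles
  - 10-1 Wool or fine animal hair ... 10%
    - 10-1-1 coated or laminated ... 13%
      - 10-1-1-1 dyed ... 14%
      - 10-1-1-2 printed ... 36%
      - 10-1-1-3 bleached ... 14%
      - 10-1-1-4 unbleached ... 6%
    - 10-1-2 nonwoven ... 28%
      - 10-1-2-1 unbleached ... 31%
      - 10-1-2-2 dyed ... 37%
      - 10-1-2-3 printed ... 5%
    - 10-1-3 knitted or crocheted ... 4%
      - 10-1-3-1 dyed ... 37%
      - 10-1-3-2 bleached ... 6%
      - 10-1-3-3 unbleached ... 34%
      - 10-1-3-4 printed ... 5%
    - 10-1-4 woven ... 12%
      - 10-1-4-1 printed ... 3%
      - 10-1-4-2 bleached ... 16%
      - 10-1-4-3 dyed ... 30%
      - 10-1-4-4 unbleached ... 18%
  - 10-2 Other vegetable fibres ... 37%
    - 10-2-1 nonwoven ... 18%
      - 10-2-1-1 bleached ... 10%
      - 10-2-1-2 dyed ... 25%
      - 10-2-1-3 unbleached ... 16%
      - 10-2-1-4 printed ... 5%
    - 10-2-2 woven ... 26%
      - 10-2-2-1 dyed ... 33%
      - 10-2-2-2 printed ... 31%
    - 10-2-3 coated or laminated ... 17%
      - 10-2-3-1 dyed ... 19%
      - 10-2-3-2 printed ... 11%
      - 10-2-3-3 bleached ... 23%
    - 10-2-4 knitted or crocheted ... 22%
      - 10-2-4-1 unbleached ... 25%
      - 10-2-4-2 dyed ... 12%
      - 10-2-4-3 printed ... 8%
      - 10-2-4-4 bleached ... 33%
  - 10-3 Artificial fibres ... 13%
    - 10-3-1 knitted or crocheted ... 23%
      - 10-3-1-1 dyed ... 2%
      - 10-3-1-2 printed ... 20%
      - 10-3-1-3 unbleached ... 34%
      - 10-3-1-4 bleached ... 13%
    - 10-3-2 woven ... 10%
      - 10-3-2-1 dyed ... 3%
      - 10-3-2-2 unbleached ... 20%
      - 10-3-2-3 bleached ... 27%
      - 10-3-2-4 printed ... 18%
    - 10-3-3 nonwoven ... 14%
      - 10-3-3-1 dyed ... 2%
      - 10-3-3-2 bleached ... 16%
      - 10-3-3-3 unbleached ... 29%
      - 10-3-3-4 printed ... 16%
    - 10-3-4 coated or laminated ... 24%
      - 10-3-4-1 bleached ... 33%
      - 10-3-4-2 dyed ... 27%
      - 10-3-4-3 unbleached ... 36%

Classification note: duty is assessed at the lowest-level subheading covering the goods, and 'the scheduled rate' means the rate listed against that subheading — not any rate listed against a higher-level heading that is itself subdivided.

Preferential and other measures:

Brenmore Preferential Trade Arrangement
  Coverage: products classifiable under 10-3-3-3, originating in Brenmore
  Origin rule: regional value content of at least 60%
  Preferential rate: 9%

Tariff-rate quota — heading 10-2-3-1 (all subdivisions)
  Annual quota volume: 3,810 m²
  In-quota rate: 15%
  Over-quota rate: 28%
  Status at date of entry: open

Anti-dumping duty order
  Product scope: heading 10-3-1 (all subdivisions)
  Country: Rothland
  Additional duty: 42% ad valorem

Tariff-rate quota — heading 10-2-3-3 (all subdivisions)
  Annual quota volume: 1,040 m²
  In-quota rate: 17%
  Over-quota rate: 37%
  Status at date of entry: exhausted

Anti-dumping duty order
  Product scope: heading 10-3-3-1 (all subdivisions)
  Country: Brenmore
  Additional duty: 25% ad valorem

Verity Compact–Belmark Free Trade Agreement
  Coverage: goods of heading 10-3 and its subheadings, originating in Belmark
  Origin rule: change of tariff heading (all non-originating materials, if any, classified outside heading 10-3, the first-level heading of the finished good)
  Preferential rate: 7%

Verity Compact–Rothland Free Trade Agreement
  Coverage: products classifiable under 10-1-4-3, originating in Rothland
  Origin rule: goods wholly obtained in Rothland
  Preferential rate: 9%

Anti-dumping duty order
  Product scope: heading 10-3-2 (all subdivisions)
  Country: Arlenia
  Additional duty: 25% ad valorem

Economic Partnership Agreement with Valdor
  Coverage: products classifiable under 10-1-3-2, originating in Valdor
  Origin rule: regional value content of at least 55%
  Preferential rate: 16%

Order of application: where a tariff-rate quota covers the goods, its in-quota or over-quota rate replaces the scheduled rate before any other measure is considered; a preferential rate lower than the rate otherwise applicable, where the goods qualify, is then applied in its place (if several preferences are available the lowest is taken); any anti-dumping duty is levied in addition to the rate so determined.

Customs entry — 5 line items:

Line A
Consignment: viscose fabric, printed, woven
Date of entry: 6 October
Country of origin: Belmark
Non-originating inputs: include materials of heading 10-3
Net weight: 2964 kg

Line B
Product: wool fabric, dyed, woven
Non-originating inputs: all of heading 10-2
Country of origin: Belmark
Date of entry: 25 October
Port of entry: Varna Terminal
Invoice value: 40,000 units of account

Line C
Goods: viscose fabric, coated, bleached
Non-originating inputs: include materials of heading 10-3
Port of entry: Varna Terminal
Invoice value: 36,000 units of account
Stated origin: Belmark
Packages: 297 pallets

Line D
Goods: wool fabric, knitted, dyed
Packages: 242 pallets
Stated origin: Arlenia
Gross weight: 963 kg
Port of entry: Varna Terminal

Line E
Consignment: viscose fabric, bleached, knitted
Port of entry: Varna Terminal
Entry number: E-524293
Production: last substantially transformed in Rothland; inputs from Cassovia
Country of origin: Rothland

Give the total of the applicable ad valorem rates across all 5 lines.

Line A: viscose → 10-3; woven → 10-3-2; printed → 10-3-2-4. Scheduled 18%. Belmark agreement on 10-3: CTH not met. → 18%.
Line B: wool → 10-1; woven → 10-1-4; dyed → 10-1-4-3. Scheduled 30%. Belmark agreement on 10-3: 10-1-4-3 not covered. → 30%.
Line C: viscose → 10-3; coated → 10-3-4; bleached → 10-3-4-1. Scheduled 33%. Belmark agreement on 10-3: CTH not met. → 33%.
Line D: wool → 10-1; knitted → 10-1-3; dyed → 10-1-3-1. Scheduled 37%. No special measure applies. → 37%.
Line E: viscose → 10-3; knitted → 10-3-1; bleached → 10-3-1-4. Scheduled 13%. Rothland agreement on 10-1-4-3: 10-3-1-4 not covered; anti-dumping (Rothland, 10-3-1): +42%; total 13% + 42% = 55%. → 55%.
Sum: 18% + 30% + 33% + 37% + 55% = 173%.

173%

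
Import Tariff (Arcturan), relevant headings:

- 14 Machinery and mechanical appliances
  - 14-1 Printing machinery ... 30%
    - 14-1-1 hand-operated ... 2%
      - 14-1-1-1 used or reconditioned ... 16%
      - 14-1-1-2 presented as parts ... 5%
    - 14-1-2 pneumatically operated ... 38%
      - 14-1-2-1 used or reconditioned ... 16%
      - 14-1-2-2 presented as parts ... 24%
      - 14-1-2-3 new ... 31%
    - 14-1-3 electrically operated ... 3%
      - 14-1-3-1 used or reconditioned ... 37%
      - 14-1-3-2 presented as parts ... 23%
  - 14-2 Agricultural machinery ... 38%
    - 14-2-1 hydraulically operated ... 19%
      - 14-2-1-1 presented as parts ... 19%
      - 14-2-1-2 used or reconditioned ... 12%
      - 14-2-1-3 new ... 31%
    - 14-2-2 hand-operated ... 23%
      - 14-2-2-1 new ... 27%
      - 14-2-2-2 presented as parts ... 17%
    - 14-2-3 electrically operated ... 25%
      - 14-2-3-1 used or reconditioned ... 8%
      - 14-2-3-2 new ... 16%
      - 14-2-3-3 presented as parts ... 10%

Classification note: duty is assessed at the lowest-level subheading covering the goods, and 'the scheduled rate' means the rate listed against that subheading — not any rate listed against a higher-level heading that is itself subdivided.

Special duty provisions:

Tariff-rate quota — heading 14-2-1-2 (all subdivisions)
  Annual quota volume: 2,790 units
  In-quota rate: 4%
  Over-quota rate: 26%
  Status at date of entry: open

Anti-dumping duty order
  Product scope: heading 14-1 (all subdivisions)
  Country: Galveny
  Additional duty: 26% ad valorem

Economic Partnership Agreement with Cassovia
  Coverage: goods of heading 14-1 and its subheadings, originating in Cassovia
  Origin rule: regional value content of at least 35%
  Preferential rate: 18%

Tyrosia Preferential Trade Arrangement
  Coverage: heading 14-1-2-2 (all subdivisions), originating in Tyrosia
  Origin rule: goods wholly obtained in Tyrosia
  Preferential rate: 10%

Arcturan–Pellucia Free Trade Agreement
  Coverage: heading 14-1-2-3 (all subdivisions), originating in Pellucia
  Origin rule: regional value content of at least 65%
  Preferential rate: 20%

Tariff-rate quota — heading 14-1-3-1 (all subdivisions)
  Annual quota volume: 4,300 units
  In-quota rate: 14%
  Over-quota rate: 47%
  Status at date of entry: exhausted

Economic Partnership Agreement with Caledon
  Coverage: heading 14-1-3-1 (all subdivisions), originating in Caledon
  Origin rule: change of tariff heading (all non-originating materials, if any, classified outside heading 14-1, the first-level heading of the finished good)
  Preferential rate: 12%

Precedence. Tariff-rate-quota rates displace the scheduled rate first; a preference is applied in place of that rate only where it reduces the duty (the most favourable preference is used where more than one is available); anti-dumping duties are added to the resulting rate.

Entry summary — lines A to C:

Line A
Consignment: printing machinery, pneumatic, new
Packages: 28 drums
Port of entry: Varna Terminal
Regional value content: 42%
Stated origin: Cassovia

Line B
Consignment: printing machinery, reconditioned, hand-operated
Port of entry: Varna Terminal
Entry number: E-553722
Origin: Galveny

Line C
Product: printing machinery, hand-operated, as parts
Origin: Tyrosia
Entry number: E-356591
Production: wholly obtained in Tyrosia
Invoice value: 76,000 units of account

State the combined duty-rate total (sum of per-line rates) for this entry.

Line A: printing → 14-1; pneumatic → 14-1-2; new → 14-1-2-3. Scheduled 31%. Cassovia agreement on 14-1: RVC ≥ 35% → 18% available; preferential 18%. → 18%.
Line B: printing → 14-1; hand-operated → 14-1-1; reconditioned → 14-1-1-1. Scheduled 16%. anti-dumping (Galveny, 14-1): +26%; total 16% + 26% = 42%. → 42%.
Line C: printing → 14-1; hand-operated → 14-1-1; as parts → 14-1-1-2. Scheduled 5%. Tyrosia agreement on 14-1-2-2: 14-1-1-2 not covered. → 5%.
Sum: 18% + 42% + 5% = 65%.

65%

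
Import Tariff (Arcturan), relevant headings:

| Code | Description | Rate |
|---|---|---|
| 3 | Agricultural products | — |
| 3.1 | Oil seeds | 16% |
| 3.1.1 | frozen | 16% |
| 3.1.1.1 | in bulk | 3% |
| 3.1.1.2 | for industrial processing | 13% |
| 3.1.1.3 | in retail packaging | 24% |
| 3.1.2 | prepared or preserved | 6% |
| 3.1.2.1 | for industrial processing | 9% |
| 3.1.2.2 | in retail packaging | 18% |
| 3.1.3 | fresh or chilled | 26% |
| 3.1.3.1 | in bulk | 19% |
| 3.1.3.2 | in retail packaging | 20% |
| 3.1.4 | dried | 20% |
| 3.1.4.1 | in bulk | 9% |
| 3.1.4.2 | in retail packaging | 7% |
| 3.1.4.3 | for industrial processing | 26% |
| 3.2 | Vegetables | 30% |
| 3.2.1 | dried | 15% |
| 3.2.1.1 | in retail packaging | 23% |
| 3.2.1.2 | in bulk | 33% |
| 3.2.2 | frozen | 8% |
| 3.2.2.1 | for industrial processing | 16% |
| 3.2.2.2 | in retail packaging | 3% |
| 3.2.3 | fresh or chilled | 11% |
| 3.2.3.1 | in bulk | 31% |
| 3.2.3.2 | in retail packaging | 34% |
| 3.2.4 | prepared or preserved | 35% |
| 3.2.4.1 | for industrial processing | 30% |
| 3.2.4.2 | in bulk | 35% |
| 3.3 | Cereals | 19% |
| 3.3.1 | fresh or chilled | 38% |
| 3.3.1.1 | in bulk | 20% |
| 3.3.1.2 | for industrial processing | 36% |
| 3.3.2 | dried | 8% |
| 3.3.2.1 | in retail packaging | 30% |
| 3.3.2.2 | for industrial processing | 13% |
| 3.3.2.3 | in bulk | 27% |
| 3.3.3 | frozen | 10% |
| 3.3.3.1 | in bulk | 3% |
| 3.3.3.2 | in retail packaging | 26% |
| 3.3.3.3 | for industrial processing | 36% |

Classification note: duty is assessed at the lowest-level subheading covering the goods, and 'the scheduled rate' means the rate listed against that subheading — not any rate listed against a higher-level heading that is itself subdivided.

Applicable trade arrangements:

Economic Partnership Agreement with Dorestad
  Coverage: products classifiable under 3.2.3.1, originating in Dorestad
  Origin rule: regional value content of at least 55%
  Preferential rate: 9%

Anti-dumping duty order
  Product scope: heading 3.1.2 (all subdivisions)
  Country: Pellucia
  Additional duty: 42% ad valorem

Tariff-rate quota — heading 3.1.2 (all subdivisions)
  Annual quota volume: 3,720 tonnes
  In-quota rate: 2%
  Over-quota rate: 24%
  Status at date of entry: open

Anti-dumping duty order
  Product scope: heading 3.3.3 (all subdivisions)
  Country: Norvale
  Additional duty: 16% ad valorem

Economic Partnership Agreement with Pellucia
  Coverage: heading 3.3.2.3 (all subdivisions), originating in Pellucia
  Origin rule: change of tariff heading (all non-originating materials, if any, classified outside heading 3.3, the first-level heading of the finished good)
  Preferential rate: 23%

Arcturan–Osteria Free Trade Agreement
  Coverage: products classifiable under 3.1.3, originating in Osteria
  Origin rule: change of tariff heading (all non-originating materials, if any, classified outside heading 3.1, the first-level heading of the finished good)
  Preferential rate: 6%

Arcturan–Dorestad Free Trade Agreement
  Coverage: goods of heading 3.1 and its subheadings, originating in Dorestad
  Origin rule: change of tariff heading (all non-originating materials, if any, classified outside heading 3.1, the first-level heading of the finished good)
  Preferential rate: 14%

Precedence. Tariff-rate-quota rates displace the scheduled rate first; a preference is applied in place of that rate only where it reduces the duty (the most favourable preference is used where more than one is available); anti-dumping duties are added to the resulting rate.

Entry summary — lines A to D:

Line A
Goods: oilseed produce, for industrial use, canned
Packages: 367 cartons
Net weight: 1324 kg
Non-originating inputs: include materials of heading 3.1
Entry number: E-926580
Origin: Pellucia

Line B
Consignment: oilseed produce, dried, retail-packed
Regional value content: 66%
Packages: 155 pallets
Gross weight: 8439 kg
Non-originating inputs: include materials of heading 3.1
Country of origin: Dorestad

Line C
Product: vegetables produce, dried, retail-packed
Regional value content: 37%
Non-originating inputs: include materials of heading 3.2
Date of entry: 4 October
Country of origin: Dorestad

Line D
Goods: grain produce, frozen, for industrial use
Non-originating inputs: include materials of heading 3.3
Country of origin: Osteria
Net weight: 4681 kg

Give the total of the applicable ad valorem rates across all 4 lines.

Line A: oilseed → 3.1; canned → 3.1.2; for industrial use → 3.1.2.1. Scheduled 9%. quota on 3.1.2 open → in-quota 2%; Pellucia agreement on 3.3.2.3: 3.1.2.1 not covered; anti-dumping (Pellucia, 3.1.2): +42%; total 2% + 42% = 44%. → 44%.
Line B: oilseed → 3.1; dried → 3.1.4; retail-packed → 3.1.4.2. Scheduled 7%. Dorestad agreement on 3.2.3.1: 3.1.4.2 not covered; Dorestad agreement on 3.1: CTH not met. → 7%.
Line C: vegetables → 3.2; dried → 3.2.1; retail-packed → 3.2.1.1. Scheduled 23%. Dorestad agreement on 3.2.3.1: 3.2.1.1 not covered; Dorestad agreement on 3.1: 3.2.1.1 not covered. → 23%.
Line D: grain → 3.3; frozen → 3.3.3; for industrial use → 3.3.3.3. Scheduled 36%. Osteria agreement on 3.1.3: 3.3.3.3 not covered. → 36%.
Sum: 44% + 7% + 23% + 36% = 110%.

110%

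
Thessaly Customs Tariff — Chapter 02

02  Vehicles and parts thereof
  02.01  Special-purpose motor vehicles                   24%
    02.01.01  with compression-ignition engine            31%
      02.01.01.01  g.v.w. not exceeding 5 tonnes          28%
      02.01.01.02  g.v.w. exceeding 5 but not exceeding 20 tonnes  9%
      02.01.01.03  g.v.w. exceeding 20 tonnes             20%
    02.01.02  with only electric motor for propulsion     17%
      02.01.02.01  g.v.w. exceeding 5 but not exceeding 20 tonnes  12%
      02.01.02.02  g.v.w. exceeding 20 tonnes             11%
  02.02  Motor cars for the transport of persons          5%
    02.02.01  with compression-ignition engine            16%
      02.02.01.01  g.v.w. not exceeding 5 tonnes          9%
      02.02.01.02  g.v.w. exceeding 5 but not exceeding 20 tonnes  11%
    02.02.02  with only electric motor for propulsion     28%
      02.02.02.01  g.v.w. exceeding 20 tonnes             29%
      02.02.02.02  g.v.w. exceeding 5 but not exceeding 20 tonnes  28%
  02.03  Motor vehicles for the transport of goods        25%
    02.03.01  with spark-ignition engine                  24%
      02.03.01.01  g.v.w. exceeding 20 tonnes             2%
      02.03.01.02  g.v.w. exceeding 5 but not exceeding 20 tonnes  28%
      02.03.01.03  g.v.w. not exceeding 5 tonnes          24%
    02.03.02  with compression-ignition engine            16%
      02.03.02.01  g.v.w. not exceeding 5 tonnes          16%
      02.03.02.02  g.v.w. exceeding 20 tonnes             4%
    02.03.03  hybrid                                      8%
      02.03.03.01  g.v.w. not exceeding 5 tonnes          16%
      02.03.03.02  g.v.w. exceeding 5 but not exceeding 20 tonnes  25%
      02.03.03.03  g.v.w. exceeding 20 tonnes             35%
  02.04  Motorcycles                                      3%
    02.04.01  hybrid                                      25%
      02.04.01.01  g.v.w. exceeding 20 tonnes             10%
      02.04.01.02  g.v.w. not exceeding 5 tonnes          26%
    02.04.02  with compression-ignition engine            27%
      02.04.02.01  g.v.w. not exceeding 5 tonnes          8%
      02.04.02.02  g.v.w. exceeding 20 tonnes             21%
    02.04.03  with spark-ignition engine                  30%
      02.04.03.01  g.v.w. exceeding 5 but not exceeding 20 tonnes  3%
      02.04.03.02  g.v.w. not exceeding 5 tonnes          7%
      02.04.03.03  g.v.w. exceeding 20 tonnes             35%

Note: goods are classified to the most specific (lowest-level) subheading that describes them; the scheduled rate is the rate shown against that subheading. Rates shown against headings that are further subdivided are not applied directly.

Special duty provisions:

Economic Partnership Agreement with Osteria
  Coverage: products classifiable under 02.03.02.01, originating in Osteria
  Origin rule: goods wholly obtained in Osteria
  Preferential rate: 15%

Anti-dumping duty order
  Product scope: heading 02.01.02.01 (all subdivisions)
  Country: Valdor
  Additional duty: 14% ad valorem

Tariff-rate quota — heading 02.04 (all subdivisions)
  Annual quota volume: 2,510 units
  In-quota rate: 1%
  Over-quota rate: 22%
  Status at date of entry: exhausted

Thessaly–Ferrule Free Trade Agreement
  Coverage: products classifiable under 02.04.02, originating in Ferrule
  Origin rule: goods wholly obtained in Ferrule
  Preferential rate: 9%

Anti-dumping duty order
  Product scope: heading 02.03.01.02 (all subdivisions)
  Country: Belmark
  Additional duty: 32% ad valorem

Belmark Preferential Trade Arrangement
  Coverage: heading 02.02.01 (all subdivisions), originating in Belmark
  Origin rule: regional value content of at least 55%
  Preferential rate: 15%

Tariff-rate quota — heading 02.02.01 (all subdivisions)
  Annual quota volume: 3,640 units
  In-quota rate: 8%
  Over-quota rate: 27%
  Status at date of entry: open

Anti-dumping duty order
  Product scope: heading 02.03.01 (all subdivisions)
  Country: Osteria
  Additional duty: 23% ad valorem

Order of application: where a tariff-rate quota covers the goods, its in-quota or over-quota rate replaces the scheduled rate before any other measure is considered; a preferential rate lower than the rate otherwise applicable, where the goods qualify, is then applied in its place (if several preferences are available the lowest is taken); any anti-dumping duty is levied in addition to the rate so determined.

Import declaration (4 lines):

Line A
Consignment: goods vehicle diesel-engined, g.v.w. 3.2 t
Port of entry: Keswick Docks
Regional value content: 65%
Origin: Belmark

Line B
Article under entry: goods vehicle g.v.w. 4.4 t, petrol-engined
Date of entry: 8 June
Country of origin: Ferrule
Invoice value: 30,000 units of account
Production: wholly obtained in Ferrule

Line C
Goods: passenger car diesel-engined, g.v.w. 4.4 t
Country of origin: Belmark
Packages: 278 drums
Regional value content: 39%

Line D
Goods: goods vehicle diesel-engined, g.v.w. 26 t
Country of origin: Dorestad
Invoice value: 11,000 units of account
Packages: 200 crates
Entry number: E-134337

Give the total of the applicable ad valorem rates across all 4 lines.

52%

Line A: goods vehicle → 02.03; diesel-engined → 02.03.02; g.v.w. 3.2 t → 02.03.02.01. Scheduled 16%. Belmark agreement on 02.02.01: 02.03.02.01 not covered. → 16%.
Line B: goods vehicle → 02.03; petrol-engined → 02.03.01; g.v.w. 4.4 t → 02.03.01.03. Scheduled 24%. Ferrule agreement on 02.04.02: 02.03.01.03 not covered. → 24%.
Line C: passenger car → 02.02; diesel-engined → 02.02.01; g.v.w. 4.4 t → 02.02.01.01. Scheduled 9%. quota on 02.02.01 open → in-quota 8%; Belmark agreement on 02.02.01: RVC < 55%. → 8%.
Line D: goods vehicle → 02.03; diesel-engined → 02.03.02; g.v.w. 26 t → 02.03.02.02. Scheduled 4%. No special measure applies. → 4%.
Sum: 16% + 24% + 8% + 4% = 52%.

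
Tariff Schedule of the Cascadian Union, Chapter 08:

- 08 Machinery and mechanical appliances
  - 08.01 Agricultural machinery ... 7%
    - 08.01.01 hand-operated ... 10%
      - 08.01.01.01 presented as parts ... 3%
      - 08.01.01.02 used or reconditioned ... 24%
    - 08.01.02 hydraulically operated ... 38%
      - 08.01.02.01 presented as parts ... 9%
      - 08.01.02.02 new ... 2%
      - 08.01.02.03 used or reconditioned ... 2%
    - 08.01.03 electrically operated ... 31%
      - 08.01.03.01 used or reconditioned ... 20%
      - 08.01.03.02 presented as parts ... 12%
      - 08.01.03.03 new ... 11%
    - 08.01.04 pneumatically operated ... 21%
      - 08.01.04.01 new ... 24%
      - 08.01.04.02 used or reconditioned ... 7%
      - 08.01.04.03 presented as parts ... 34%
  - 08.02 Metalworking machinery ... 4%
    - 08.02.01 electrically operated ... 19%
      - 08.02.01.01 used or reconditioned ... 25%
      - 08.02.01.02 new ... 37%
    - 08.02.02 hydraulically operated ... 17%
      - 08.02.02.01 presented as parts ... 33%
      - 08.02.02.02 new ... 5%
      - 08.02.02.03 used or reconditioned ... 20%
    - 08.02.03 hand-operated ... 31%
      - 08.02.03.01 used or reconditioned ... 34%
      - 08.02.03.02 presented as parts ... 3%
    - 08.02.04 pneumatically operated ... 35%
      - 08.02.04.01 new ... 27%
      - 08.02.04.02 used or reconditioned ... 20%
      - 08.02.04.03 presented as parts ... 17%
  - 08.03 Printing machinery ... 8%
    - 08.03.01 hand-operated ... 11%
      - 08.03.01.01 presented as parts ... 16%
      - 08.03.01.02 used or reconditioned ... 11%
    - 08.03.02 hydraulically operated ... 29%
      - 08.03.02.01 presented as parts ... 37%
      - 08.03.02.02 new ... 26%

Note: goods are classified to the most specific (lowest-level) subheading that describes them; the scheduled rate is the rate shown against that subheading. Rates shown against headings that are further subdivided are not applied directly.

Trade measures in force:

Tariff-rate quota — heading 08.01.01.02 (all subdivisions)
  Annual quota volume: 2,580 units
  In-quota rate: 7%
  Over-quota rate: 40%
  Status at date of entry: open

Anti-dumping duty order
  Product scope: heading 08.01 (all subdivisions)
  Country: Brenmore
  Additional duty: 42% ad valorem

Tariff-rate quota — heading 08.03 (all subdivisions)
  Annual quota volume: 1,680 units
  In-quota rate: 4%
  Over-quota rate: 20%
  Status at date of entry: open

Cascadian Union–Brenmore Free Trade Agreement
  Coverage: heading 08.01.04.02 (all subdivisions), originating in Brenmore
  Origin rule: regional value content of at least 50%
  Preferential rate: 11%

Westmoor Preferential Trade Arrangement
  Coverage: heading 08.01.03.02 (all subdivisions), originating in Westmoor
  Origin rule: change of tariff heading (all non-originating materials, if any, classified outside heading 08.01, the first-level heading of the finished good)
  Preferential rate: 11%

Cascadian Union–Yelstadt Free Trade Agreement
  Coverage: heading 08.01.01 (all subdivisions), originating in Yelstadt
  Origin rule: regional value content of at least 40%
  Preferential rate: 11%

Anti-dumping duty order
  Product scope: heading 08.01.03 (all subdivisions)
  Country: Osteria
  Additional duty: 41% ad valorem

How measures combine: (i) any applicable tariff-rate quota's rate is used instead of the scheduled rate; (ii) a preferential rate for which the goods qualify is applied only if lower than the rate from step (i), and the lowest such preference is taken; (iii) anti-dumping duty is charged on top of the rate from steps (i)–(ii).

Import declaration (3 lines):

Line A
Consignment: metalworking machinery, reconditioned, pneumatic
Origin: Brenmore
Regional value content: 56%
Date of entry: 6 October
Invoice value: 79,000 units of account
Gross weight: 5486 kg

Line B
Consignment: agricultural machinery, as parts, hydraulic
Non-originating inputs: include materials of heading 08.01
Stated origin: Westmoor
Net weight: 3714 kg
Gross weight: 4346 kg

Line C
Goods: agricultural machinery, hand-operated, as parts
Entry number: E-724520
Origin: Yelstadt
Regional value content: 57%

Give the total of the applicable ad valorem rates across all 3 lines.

Line A: metalworking → 08.02; pneumatic → 08.02.04; reconditioned → 08.02.04.02. Scheduled 20%. Brenmore agreement on 08.01.04.02: 08.02.04.02 not covered. → 20%.
Line B: agricultural → 08.01; hydraulic → 08.01.02; as parts → 08.01.02.01. Scheduled 9%. Westmoor agreement on 08.01.03.02: 08.01.02.01 not covered. → 9%.
Line C: agricultural → 08.01; hand-operated → 08.01.01; as parts → 08.01.01.01. Scheduled 3%. Yelstadt agreement on 08.01.01: RVC ≥ 40% → 11% available; preference 11% not lower than 3% → no reduction. → 3%.
Sum: 20% + 9% + 3% = 32%.

32%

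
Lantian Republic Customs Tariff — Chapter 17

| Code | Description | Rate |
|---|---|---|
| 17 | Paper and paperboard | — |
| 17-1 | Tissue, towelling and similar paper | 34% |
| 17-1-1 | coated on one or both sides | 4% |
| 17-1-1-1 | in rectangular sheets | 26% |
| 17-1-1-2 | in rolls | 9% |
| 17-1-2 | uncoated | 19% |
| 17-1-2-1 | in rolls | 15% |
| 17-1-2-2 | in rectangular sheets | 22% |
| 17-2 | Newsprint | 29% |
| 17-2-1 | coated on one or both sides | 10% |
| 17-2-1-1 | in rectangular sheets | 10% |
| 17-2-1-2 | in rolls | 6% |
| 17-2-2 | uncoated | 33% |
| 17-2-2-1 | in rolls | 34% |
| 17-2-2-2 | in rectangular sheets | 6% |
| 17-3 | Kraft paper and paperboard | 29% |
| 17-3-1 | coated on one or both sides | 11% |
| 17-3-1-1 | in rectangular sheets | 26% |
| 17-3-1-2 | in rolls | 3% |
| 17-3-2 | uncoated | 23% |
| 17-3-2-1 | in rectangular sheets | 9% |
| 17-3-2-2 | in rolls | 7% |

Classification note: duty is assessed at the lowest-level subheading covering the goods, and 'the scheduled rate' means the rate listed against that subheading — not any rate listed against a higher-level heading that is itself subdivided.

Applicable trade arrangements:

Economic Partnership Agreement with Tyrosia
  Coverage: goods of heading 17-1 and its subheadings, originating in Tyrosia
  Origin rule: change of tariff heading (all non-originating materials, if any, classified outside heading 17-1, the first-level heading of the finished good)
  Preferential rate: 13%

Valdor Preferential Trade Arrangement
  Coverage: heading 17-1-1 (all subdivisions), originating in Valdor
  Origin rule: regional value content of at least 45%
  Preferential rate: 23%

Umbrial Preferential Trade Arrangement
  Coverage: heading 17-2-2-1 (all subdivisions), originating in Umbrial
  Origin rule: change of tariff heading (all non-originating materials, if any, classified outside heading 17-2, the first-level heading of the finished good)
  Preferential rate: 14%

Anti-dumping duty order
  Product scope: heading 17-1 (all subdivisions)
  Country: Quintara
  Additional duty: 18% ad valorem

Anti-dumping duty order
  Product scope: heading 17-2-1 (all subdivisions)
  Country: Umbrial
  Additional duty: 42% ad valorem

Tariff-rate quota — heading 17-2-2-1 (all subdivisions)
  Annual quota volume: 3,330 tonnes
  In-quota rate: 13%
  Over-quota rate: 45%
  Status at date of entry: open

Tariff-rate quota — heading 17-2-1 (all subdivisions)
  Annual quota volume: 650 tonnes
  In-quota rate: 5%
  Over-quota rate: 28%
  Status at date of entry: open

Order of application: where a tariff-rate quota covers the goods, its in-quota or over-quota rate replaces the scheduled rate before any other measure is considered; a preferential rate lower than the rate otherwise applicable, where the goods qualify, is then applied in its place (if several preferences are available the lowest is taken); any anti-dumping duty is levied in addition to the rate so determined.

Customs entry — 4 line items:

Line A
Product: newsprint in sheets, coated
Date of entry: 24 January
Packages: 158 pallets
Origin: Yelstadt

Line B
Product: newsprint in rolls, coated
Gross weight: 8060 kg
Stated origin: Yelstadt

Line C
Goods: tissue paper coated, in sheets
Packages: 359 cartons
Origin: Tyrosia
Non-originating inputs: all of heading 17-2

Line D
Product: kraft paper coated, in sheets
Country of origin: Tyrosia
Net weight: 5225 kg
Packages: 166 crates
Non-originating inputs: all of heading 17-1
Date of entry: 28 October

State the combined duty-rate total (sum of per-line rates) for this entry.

49%

Line A: newsprint → 17-2; coated → 17-2-1; in sheets → 17-2-1-1. Scheduled 10%. quota on 17-2-1 open → in-quota 5%. → 5%.
Line B: newsprint → 17-2; coated → 17-2-1; in rolls → 17-2-1-2. Scheduled 6%. quota on 17-2-1 open → in-quota 5%. → 5%.
Line C: tissue paper → 17-1; coated → 17-1-1; in sheets → 17-1-1-1. Scheduled 26%. Tyrosia agreement on 17-1: CTH met → 13% available; preferential 13%. → 13%.
Line D: kraft paper → 17-3; coated → 17-3-1; in sheets → 17-3-1-1. Scheduled 26%. Tyrosia agreement on 17-1: 17-3-1-1 not covered. → 26%.
Sum: 5% + 5% + 13% + 26% = 49%.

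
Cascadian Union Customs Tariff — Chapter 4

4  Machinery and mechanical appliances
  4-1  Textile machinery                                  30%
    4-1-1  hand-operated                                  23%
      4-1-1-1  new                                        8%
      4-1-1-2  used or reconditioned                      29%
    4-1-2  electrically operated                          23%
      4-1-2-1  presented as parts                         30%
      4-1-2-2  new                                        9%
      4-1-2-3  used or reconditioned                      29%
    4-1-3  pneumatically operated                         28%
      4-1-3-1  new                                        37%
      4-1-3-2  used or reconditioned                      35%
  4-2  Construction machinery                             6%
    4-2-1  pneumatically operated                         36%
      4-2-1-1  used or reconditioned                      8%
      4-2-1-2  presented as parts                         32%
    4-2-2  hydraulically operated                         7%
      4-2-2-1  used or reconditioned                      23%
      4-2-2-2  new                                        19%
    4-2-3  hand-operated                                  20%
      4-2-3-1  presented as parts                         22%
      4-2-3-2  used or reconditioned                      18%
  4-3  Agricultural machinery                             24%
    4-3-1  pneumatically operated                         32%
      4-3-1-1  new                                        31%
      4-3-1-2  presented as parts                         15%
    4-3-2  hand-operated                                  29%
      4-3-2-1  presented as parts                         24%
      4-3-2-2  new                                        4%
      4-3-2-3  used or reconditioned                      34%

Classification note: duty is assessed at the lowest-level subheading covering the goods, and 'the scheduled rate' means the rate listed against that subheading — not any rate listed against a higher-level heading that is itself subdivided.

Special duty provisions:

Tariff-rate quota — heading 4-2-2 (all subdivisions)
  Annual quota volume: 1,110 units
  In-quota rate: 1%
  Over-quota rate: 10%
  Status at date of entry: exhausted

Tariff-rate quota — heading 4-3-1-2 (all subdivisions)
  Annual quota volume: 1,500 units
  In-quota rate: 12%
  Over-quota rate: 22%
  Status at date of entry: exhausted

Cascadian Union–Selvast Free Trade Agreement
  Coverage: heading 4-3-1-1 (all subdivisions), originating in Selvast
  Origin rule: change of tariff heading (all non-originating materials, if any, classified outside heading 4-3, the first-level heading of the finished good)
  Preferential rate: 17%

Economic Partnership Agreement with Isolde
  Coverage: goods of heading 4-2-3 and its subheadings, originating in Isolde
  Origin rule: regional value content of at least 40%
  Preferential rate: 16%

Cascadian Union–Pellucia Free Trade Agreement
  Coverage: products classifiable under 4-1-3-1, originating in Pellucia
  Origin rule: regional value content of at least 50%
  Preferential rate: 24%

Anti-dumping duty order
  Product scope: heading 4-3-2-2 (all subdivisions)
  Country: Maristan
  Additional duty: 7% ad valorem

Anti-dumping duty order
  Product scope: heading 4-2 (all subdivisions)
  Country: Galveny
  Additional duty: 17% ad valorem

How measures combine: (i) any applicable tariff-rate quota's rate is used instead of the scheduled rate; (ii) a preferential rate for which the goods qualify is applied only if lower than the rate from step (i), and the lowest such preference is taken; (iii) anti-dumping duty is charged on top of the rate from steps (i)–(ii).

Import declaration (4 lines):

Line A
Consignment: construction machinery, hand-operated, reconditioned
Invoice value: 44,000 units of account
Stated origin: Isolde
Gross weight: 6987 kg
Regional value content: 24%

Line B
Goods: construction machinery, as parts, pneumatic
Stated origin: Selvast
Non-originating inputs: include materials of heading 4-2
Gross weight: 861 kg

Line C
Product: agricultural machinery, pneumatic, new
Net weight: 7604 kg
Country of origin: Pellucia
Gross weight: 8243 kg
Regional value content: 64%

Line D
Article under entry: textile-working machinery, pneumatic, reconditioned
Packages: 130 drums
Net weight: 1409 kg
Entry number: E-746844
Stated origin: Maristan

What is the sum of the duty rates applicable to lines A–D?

Line A: construction → 4-2; hand-operated → 4-2-3; reconditioned → 4-2-3-2. Scheduled 18%. Isolde agreement on 4-2-3: RVC < 40%. → 18%.
Line B: construction → 4-2; pneumatic → 4-2-1; as parts → 4-2-1-2. Scheduled 32%. Selvast agreement on 4-3-1-1: 4-2-1-2 not covered. → 32%.
Line C: agricultural → 4-3; pneumatic → 4-3-1; new → 4-3-1-1. Scheduled 31%. Pellucia agreement on 4-1-3-1: 4-3-1-1 not covered. → 31%.
Line D: textile-working → 4-1; pneumatic → 4-1-3; reconditioned → 4-1-3-2. Scheduled 35%. No special measure applies. → 35%.
Sum: 18% + 32% + 31% + 35% = 116%.

116%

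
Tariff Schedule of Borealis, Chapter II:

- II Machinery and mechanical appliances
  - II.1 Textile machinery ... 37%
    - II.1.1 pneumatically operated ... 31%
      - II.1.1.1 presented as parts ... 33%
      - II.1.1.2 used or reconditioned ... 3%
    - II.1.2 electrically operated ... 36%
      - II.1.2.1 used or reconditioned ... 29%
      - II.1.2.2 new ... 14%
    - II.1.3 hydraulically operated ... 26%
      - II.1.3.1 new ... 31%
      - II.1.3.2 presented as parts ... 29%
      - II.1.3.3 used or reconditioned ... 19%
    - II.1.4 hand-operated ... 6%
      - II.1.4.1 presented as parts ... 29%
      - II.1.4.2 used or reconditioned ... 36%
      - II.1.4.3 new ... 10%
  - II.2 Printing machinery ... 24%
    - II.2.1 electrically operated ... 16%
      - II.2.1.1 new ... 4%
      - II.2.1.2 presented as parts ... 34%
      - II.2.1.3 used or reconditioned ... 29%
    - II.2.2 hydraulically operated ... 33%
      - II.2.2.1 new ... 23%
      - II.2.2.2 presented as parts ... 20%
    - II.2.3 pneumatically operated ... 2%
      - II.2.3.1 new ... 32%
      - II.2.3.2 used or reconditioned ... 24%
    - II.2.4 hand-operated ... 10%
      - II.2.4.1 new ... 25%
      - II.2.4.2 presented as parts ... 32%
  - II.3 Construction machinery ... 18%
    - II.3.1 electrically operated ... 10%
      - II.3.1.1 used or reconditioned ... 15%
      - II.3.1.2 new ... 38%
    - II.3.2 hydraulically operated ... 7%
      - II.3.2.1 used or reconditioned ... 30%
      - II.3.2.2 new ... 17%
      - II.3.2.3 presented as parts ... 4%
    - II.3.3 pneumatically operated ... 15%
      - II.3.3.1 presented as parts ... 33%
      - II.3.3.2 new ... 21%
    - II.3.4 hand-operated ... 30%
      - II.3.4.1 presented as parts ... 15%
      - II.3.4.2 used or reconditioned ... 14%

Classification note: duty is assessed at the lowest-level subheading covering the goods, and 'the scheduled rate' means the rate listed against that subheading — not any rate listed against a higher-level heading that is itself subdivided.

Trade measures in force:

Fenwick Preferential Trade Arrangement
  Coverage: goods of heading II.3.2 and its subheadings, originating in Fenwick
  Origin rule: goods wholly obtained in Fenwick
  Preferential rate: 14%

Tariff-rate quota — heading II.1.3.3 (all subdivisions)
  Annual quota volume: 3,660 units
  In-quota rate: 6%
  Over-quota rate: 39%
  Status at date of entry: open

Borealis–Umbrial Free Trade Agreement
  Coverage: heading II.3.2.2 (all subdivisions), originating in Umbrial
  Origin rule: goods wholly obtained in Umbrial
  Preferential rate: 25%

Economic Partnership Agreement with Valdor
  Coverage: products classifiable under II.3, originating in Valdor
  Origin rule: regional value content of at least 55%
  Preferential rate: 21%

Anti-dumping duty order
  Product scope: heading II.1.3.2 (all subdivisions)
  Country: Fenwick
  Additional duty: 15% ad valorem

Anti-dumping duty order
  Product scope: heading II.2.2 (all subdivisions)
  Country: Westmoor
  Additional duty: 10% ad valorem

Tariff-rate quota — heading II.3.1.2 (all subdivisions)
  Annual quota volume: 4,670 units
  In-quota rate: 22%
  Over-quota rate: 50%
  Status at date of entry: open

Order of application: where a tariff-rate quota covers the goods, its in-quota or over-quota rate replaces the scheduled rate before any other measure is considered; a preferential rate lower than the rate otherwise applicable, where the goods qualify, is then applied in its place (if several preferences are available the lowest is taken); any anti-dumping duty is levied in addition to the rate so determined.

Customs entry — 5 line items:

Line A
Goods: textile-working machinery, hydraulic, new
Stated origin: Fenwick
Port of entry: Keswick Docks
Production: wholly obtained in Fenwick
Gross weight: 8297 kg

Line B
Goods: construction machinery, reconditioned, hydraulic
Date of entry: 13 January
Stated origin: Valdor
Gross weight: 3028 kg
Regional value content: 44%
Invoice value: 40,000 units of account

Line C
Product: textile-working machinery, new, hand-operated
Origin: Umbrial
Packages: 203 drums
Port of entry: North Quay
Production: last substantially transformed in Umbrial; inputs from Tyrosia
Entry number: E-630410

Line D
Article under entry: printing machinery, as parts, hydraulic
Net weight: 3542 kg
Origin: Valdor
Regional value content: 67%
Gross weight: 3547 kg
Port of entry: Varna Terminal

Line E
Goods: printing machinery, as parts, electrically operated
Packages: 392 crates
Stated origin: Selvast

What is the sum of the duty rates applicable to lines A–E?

Line A: textile-working → II.1; hydraulic → II.1.3; new → II.1.3.1. Scheduled 31%. Fenwick agreement on II.3.2: II.1.3.1 not covered. → 31%.
Line B: construction → II.3; hydraulic → II.3.2; reconditioned → II.3.2.1. Scheduled 30%. Valdor agreement on II.3: RVC < 55%. → 30%.
Line C: textile-working → II.1; hand-operated → II.1.4; new → II.1.4.3. Scheduled 10%. Umbrial agreement on II.3.2.2: II.1.4.3 not covered. → 10%.
Line D: printing → II.2; hydraulic → II.2.2; as parts → II.2.2.2. Scheduled 20%. Valdor agreement on II.3: II.2.2.2 not covered. → 20%.
Line E: printing → II.2; electrically operated → II.2.1; as parts → II.2.1.2. Scheduled 34%. No special measure applies. → 34%.
Sum: 31% + 30% + 10% + 20% + 34% = 125%.

125%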